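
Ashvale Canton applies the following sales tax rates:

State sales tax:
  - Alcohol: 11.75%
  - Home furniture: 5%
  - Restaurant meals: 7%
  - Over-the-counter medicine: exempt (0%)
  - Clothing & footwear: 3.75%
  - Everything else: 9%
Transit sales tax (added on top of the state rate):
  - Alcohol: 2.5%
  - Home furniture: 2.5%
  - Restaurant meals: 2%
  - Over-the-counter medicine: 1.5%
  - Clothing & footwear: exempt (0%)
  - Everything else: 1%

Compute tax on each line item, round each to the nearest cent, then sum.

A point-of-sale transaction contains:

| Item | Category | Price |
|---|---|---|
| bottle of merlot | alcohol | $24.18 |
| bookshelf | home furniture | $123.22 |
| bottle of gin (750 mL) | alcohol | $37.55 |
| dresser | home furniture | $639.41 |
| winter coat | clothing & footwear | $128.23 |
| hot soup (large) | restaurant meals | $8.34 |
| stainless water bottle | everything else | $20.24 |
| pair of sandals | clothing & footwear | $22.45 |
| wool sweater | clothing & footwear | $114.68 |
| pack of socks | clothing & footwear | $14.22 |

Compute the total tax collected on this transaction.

$79.25

Bottle of merlot $24.18: alcohol → 11.75% + 2.5% transit = 14.25% → $3.45
Bookshelf $123.22: home furniture → 5% + 2.5% transit = 7.5% → $9.24
Bottle of gin (750 mL) $37.55: alcohol → 11.75% + 2.5% transit = 14.25% → $5.35
Dresser $639.41: home furniture → 5% + 2.5% transit = 7.5% → $47.96
Winter coat $128.23: clothing & footwear → 3.75% + 0% transit = 3.75% → $4.81
Hot soup (large) $8.34: restaurant meals → 7% + 2% transit = 9% → $0.75
Stainless water bottle $20.24: everything else → 9% + 1% transit = 10% → $2.02
Pair of sandals $22.45: clothing & footwear → 3.75% + 0% transit = 3.75% → $0.84
Wool sweater $114.68: clothing & footwear → 3.75% + 0% transit = 3.75% → $4.30
Pack of socks $14.22: clothing & footwear → 3.75% + 0% transit = 3.75% → $0.53
Total tax = $3.45 + $9.24 + $5.35 + $47.96 + $4.81 + $0.75 + $2.02 + $0.84 + $4.30 + $0.53 = $79.25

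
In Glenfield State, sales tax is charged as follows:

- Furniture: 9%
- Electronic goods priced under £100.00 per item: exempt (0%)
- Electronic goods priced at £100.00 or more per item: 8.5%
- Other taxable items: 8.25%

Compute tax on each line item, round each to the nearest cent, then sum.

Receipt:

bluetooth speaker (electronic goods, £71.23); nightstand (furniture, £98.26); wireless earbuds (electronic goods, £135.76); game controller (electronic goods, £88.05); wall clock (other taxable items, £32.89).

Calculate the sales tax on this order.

Bluetooth speaker £71.23: electronic goods, under £100.00 → 0% → £0.00
Nightstand £98.26: furniture → 9% → £8.84
Wireless earbuds £135.76: electronic goods, £100.00 or more → 8.5% → £11.54
Game controller £88.05: electronic goods, under £100.00 → 0% → £0.00
Wall clock £32.89: other taxable items → 8.25% → £2.71
Total tax = £8.84 + £11.54 + £2.71 = £23.09

£23.09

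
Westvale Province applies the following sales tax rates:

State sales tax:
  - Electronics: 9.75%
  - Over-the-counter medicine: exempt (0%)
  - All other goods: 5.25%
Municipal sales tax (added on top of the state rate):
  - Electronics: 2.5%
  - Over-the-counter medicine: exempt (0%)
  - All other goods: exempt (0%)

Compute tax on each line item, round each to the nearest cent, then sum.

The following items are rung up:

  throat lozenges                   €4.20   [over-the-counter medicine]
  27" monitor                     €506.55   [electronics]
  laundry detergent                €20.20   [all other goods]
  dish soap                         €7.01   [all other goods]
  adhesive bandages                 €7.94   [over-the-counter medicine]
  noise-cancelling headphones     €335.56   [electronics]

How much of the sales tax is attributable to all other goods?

Laundry detergent €20.20: all other goods → 5.25% + 0% municipal = 5.25% → €1.06
Dish soap €7.01: all other goods → 5.25% + 0% municipal = 5.25% → €0.37
Tax on all other goods = €1.06 + €0.37 = €1.43

€1.43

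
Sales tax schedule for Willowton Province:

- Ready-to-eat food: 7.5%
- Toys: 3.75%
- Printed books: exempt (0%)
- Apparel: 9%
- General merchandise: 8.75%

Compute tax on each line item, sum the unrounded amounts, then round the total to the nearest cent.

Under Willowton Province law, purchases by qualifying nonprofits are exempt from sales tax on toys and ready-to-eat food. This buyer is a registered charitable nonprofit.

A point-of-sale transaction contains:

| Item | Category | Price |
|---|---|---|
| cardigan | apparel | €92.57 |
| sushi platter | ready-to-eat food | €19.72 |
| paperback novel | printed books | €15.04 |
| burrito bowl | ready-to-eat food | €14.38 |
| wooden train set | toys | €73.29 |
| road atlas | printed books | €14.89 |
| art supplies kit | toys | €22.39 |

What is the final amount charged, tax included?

€260.61

Cardigan €92.57: apparel → 9% → €8.3313
Sushi platter €19.72: ready-to-eat food, buyer-exempt → 0% → €0.00
Paperback novel €15.04: printed books → 0% → €0.00
Burrito bowl €14.38: ready-to-eat food, buyer-exempt → 0% → €0.00
Wooden train set €73.29: toys, buyer-exempt → 0% → €0.00
Road atlas €14.89: printed books → 0% → €0.00
Art supplies kit €22.39: toys, buyer-exempt → 0% → €0.00
Subtotal = €252.28; unrounded tax = €8.3313 → €8.33; total due = €260.61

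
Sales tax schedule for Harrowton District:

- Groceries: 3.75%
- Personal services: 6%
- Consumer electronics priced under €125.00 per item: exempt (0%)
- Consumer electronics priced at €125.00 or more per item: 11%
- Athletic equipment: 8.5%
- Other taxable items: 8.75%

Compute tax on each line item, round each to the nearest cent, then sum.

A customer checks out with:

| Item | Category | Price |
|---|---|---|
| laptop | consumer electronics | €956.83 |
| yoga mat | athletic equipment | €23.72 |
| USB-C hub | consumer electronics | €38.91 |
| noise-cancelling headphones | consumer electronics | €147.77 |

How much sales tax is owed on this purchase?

€123.52

Laptop €956.83: consumer electronics, €125.00 or more → 11% → €105.25
Yoga mat €23.72: athletic equipment → 8.5% → €2.02
USB-C hub €38.91: consumer electronics, under €125.00 → 0% → €0.00
Noise-cancelling headphones €147.77: consumer electronics, €125.00 or more → 11% → €16.25
Total tax = €105.25 + €2.02 + €16.25 = €123.52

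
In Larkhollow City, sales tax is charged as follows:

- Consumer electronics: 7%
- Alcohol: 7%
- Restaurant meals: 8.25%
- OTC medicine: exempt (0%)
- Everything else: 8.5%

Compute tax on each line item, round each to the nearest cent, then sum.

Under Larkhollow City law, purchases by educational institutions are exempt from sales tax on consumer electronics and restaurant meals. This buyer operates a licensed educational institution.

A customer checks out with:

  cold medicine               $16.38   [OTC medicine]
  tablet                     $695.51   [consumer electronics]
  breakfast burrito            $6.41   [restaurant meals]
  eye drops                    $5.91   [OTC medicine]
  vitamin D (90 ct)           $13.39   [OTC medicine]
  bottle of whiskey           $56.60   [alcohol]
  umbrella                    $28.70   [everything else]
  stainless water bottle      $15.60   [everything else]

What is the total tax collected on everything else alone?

$3.77

Umbrella $28.70: everything else → 8.5% → $2.44
Stainless water bottle $15.60: everything else → 8.5% → $1.33
Tax on everything else = $2.44 + $1.33 = $3.77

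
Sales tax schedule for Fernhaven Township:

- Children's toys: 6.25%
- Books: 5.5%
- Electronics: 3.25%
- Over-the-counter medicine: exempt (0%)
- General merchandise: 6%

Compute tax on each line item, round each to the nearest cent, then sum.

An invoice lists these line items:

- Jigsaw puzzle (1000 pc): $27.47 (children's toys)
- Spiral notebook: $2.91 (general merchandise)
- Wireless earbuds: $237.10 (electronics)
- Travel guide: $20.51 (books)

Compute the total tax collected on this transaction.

Jigsaw puzzle (1000 pc) $27.47: children's toys → 6.25% → $1.72
Spiral notebook $2.91: general merchandise → 6% → $0.17
Wireless earbuds $237.10: electronics → 3.25% → $7.71
Travel guide $20.51: books → 5.5% → $1.13
Total tax = $1.72 + $0.17 + $7.71 + $1.13 = $10.73

$10.73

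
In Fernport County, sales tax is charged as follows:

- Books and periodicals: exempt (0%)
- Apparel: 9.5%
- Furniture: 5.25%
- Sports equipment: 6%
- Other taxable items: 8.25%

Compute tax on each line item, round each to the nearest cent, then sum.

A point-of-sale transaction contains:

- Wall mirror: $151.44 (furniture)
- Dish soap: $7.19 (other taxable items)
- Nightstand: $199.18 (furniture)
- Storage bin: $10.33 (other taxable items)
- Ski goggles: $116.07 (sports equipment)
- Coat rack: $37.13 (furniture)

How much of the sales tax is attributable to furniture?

$20.36

Wall mirror $151.44: furniture → 5.25% → $7.95
Nightstand $199.18: furniture → 5.25% → $10.46
Coat rack $37.13: furniture → 5.25% → $1.95
Tax on furniture = $7.95 + $10.46 + $1.95 = $20.36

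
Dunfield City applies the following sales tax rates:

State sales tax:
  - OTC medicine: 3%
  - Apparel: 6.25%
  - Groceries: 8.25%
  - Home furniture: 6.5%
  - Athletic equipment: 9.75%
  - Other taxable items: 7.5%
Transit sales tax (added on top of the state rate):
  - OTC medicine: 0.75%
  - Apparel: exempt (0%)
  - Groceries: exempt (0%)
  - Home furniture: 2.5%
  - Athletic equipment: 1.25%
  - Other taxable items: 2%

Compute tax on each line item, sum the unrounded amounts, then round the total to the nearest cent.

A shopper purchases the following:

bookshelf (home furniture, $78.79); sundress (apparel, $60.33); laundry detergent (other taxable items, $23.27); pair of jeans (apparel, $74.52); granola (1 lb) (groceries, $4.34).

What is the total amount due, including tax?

$259.34

Bookshelf $78.79: home furniture → 6.5% + 2.5% transit = 9% → $7.0911
Sundress $60.33: apparel → 6.25% + 0% transit = 6.25% → $3.770625
Laundry detergent $23.27: other taxable items → 7.5% + 2% transit = 9.5% → $2.21065
Pair of jeans $74.52: apparel → 6.25% + 0% transit = 6.25% → $4.6575
Granola (1 lb) $4.34: groceries → 8.25% + 0% transit = 8.25% → $0.35805
Subtotal = $241.25; unrounded tax = $18.087925 → $18.09; total due = $259.34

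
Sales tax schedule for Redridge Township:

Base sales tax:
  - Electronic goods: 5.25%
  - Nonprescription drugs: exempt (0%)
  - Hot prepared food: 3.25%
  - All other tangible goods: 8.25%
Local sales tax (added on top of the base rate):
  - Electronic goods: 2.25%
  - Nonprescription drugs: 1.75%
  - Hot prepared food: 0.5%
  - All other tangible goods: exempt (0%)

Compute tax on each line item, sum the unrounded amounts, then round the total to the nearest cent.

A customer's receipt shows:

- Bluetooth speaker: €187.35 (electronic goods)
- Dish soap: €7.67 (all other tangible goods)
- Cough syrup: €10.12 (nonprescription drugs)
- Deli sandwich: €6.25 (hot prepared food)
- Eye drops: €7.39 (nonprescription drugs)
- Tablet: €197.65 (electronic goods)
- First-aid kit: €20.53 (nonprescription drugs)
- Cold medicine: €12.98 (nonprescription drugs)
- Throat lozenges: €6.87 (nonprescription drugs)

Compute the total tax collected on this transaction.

€30.76

Bluetooth speaker €187.35: electronic goods → 5.25% + 2.25% local = 7.5% → €14.05125
Dish soap €7.67: all other tangible goods → 8.25% + 0% local = 8.25% → €0.632775
Cough syrup €10.12: nonprescription drugs → 0% + 1.75% local = 1.75% → €0.1771
Deli sandwich €6.25: hot prepared food → 3.25% + 0.5% local = 3.75% → €0.234375
Eye drops €7.39: nonprescription drugs → 0% + 1.75% local = 1.75% → €0.129325
Tablet €197.65: electronic goods → 5.25% + 2.25% local = 7.5% → €14.82375
First-aid kit €20.53: nonprescription drugs → 0% + 1.75% local = 1.75% → €0.359275
Cold medicine €12.98: nonprescription drugs → 0% + 1.75% local = 1.75% → €0.22715
Throat lozenges €6.87: nonprescription drugs → 0% + 1.75% local = 1.75% → €0.120225
Unrounded tax sum = €30.755225 → €30.76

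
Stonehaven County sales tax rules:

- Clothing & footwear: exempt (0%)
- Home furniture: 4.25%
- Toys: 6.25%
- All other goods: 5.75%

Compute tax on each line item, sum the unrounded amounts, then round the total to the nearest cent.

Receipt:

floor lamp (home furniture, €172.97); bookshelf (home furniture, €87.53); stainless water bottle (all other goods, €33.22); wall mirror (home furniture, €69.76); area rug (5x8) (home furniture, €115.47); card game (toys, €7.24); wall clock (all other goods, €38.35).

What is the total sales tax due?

€23.51

Floor lamp €172.97: home furniture → 4.25% → €7.351225
Bookshelf €87.53: home furniture → 4.25% → €3.720025
Stainless water bottle €33.22: all other goods → 5.75% → €1.91015
Wall mirror €69.76: home furniture → 4.25% → €2.9648
Area rug (5x8) €115.47: home furniture → 4.25% → €4.907475
Card game €7.24: toys → 6.25% → €0.4525
Wall clock €38.35: all other goods → 5.75% → €2.205125
Unrounded tax sum = €23.5113 → €23.51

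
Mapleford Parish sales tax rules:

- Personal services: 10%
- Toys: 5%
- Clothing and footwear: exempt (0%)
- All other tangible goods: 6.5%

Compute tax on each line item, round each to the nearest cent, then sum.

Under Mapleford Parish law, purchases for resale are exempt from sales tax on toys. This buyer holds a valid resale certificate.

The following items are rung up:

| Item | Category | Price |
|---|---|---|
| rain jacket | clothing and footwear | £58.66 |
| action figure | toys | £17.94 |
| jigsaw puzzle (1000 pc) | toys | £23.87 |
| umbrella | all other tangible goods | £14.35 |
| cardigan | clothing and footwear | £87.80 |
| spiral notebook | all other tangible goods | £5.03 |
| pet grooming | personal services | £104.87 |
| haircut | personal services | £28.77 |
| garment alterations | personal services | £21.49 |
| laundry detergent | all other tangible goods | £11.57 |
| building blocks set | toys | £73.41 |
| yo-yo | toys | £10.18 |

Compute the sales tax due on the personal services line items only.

£15.52

Pet grooming £104.87: personal services → 10% → £10.49
Haircut £28.77: personal services → 10% → £2.88
Garment alterations £21.49: personal services → 10% → £2.15
Tax on personal services = £10.49 + £2.88 + £2.15 = £15.52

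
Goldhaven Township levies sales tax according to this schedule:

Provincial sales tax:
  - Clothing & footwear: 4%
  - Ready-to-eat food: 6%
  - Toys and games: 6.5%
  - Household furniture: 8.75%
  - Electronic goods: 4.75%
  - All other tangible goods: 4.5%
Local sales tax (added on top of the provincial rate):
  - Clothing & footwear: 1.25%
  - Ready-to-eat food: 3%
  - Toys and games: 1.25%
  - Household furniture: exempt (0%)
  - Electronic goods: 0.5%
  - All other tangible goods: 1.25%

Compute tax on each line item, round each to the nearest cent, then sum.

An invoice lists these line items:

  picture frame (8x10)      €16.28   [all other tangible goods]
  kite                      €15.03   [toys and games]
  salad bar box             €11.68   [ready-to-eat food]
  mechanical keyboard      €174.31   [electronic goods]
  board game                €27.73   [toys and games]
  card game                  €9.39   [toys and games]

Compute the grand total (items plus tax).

Picture frame (8x10) €16.28: all other tangible goods → 4.5% + 1.25% local = 5.75% → €0.94
Kite €15.03: toys and games → 6.5% + 1.25% local = 7.75% → €1.16
Salad bar box €11.68: ready-to-eat food → 6% + 3% local = 9% → €1.05
Mechanical keyboard €174.31: electronic goods → 4.75% + 0.5% local = 5.25% → €9.15
Board game €27.73: toys and games → 6.5% + 1.25% local = 7.75% → €2.15
Card game €9.39: toys and games → 6.5% + 1.25% local = 7.75% → €0.73
Subtotal = €254.42; tax = €15.18; total due = €269.60

€269.60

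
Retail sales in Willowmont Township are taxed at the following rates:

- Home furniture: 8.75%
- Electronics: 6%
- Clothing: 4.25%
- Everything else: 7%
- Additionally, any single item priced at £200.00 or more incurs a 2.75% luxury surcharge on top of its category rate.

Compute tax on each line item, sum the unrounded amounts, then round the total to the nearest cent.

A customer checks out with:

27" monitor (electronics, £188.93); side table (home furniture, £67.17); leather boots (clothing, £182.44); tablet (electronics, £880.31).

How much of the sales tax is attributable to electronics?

27" monitor £188.93: electronics → 6% → £11.3358
Tablet £880.31: electronics → 6% + 2.75% surcharge = 8.75% → £77.027125
Tax on electronics: unrounded sum = £88.362925 → £88.36

£88.36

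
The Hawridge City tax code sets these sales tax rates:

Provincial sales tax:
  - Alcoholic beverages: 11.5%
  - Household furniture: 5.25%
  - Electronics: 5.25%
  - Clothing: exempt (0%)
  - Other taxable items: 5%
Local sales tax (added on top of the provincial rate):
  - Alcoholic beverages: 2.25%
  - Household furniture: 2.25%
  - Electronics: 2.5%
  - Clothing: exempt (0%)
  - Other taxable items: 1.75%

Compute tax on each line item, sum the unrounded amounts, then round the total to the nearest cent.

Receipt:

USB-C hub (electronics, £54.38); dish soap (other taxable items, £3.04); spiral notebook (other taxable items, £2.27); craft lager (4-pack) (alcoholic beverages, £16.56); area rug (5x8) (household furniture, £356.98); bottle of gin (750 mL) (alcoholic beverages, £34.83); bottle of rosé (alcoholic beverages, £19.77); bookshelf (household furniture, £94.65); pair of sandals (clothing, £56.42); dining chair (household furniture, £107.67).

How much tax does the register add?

USB-C hub £54.38: electronics → 5.25% + 2.5% local = 7.75% → £4.21445
Dish soap £3.04: other taxable items → 5% + 1.75% local = 6.75% → £0.2052
Spiral notebook £2.27: other taxable items → 5% + 1.75% local = 6.75% → £0.153225
Craft lager (4-pack) £16.56: alcoholic beverages → 11.5% + 2.25% local = 13.75% → £2.277
Area rug (5x8) £356.98: household furniture → 5.25% + 2.25% local = 7.5% → £26.7735
Bottle of gin (750 mL) £34.83: alcoholic beverages → 11.5% + 2.25% local = 13.75% → £4.789125
Bottle of rosé £19.77: alcoholic beverages → 11.5% + 2.25% local = 13.75% → £2.718375
Bookshelf £94.65: household furniture → 5.25% + 2.25% local = 7.5% → £7.09875
Pair of sandals £56.42: clothing → 0% + 0% local = 0% → £0.00
Dining chair £107.67: household furniture → 5.25% + 2.25% local = 7.5% → £8.07525
Unrounded tax sum = £56.304875 → £56.30

£56.30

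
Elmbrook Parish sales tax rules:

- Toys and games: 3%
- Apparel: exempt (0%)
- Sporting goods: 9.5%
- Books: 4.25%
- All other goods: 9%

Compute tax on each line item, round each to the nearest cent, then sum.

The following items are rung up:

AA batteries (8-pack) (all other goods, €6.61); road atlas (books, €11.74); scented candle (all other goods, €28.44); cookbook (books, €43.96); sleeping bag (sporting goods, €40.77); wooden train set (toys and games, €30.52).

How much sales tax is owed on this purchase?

€10.31

AA batteries (8-pack) €6.61: all other goods → 9% → €0.59
Road atlas €11.74: books → 4.25% → €0.50
Scented candle €28.44: all other goods → 9% → €2.56
Cookbook €43.96: books → 4.25% → €1.87
Sleeping bag €40.77: sporting goods → 9.5% → €3.87
Wooden train set €30.52: toys and games → 3% → €0.92
Total tax = €0.59 + €0.50 + €2.56 + €1.87 + €3.87 + €0.92 = €10.31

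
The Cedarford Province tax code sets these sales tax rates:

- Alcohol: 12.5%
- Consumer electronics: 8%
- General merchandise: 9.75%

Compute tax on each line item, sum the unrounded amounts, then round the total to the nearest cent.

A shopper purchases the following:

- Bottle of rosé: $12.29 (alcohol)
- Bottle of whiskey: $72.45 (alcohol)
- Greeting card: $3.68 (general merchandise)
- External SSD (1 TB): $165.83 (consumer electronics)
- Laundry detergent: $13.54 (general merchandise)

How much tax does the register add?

Bottle of rosé $12.29: alcohol → 12.5% → $1.53625
Bottle of whiskey $72.45: alcohol → 12.5% → $9.05625
Greeting card $3.68: general merchandise → 9.75% → $0.3588
External SSD (1 TB) $165.83: consumer electronics → 8% → $13.2664
Laundry detergent $13.54: general merchandise → 9.75% → $1.32015
Unrounded tax sum = $25.53785 → $25.54

$25.54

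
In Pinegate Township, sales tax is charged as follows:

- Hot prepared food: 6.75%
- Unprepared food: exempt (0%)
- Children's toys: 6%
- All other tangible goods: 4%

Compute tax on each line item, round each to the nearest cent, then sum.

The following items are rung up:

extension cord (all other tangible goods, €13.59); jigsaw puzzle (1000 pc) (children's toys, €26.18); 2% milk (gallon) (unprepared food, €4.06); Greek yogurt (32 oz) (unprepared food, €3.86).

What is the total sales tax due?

€2.11

Extension cord €13.59: all other tangible goods → 4% → €0.54
Jigsaw puzzle (1000 pc) €26.18: children's toys → 6% → €1.57
2% milk (gallon) €4.06: unprepared food → 0% → €0.00
Greek yogurt (32 oz) €3.86: unprepared food → 0% → €0.00
Total tax = €0.54 + €1.57 = €2.11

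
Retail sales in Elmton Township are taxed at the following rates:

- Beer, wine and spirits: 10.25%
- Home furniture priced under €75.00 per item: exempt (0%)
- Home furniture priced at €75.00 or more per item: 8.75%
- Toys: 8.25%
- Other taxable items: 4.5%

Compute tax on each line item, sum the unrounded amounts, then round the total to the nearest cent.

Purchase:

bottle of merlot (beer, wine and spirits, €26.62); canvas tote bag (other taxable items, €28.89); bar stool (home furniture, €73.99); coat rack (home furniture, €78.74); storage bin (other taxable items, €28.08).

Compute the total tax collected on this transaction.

€12.18

Bottle of merlot €26.62: beer, wine and spirits → 10.25% → €2.72855
Canvas tote bag €28.89: other taxable items → 4.5% → €1.30005
Bar stool €73.99: home furniture, under €75.00 → 0% → €0.00
Coat rack €78.74: home furniture, €75.00 or more → 8.75% → €6.88975
Storage bin €28.08: other taxable items → 4.5% → €1.2636
Unrounded tax sum = €12.18195 → €12.18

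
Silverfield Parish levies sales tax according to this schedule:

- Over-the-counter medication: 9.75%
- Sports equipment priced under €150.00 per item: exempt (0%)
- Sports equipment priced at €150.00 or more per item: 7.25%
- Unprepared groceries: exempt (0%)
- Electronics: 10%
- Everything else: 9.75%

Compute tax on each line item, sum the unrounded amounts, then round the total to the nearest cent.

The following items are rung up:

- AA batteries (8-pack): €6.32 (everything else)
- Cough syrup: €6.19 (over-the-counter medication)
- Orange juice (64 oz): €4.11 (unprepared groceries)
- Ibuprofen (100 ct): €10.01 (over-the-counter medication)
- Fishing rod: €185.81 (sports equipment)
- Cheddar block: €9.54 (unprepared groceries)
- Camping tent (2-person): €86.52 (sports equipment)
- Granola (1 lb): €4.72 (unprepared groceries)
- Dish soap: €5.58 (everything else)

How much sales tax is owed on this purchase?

AA batteries (8-pack) €6.32: everything else → 9.75% → €0.6162
Cough syrup €6.19: over-the-counter medication → 9.75% → €0.603525
Orange juice (64 oz) €4.11: unprepared groceries → 0% → €0.00
Ibuprofen (100 ct) €10.01: over-the-counter medication → 9.75% → €0.975975
Fishing rod €185.81: sports equipment, €150.00 or more → 7.25% → €13.471225
Cheddar block €9.54: unprepared groceries → 0% → €0.00
Camping tent (2-person) €86.52: sports equipment, under €150.00 → 0% → €0.00
Granola (1 lb) €4.72: unprepared groceries → 0% → €0.00
Dish soap €5.58: everything else → 9.75% → €0.54405
Unrounded tax sum = €16.210975 → €16.21

€16.21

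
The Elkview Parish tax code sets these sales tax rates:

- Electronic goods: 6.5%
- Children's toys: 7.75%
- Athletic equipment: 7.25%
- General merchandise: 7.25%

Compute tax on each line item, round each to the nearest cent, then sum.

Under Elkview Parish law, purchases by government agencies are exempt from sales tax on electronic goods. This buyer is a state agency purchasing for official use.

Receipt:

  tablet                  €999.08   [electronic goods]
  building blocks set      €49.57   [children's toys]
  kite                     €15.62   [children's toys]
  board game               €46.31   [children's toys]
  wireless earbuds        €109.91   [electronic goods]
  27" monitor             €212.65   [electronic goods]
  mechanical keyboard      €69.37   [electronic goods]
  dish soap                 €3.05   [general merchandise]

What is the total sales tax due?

€8.86

Tablet €999.08: electronic goods, buyer-exempt → 0% → €0.00
Building blocks set €49.57: children's toys → 7.75% → €3.84
Kite €15.62: children's toys → 7.75% → €1.21
Board game €46.31: children's toys → 7.75% → €3.59
Wireless earbuds €109.91: electronic goods, buyer-exempt → 0% → €0.00
27" monitor €212.65: electronic goods, buyer-exempt → 0% → €0.00
Mechanical keyboard €69.37: electronic goods, buyer-exempt → 0% → €0.00
Dish soap €3.05: general merchandise → 7.25% → €0.22
Total tax = €3.84 + €1.21 + €3.59 + €0.22 = €8.86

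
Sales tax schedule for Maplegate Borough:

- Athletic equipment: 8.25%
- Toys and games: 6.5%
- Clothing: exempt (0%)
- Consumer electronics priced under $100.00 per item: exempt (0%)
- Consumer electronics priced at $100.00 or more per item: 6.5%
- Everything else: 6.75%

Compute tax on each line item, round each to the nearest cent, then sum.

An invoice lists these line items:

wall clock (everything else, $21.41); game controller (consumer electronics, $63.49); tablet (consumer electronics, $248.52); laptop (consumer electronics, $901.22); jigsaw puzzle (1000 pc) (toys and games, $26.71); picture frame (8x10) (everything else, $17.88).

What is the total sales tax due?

Wall clock $21.41: everything else → 6.75% → $1.45
Game controller $63.49: consumer electronics, under $100.00 → 0% → $0.00
Tablet $248.52: consumer electronics, $100.00 or more → 6.5% → $16.15
Laptop $901.22: consumer electronics, $100.00 or more → 6.5% → $58.58
Jigsaw puzzle (1000 pc) $26.71: toys and games → 6.5% → $1.74
Picture frame (8x10) $17.88: everything else → 6.75% → $1.21
Total tax = $1.45 + $16.15 + $58.58 + $1.74 + $1.21 = $79.13

$79.13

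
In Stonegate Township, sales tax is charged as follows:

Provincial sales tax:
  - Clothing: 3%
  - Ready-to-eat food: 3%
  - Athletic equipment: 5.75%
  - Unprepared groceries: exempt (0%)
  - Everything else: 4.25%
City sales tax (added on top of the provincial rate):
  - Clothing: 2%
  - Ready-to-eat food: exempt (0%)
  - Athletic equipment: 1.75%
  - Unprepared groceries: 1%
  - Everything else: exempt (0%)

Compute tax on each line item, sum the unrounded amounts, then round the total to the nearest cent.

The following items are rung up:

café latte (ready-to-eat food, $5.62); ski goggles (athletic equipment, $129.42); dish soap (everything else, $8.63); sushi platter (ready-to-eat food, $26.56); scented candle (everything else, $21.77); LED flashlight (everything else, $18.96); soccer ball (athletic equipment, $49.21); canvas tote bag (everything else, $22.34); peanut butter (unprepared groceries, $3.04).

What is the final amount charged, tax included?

Café latte $5.62: ready-to-eat food → 3% + 0% city = 3% → $0.1686
Ski goggles $129.42: athletic equipment → 5.75% + 1.75% city = 7.5% → $9.7065
Dish soap $8.63: everything else → 4.25% + 0% city = 4.25% → $0.366775
Sushi platter $26.56: ready-to-eat food → 3% + 0% city = 3% → $0.7968
Scented candle $21.77: everything else → 4.25% + 0% city = 4.25% → $0.925225
LED flashlight $18.96: everything else → 4.25% + 0% city = 4.25% → $0.8058
Soccer ball $49.21: athletic equipment → 5.75% + 1.75% city = 7.5% → $3.69075
Canvas tote bag $22.34: everything else → 4.25% + 0% city = 4.25% → $0.94945
Peanut butter $3.04: unprepared groceries → 0% + 1% city = 1% → $0.0304
Subtotal = $285.55; unrounded tax = $17.4403 → $17.44; total due = $302.99

$302.99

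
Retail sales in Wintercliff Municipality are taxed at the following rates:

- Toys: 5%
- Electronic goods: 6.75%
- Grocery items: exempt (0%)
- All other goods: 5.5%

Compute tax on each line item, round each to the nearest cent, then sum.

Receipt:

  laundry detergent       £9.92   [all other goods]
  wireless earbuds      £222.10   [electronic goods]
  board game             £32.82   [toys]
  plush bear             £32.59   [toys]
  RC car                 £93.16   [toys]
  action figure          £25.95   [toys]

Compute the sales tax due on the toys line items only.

£9.23

Board game £32.82: toys → 5% → £1.64
Plush bear £32.59: toys → 5% → £1.63
RC car £93.16: toys → 5% → £4.66
Action figure £25.95: toys → 5% → £1.30
Tax on toys = £1.64 + £1.63 + £4.66 + £1.30 = £9.23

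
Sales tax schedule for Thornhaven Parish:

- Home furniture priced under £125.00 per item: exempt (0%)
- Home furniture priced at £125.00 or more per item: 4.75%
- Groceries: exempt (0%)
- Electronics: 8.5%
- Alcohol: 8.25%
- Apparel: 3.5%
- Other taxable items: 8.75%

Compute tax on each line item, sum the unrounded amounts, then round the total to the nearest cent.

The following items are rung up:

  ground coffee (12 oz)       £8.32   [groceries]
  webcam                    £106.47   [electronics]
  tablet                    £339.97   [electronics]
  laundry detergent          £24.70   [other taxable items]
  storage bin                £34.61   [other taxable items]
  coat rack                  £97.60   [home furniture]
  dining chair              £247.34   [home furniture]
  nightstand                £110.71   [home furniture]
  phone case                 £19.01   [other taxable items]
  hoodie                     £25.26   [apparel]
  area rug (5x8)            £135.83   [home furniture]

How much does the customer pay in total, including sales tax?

£1213.71

Ground coffee (12 oz) £8.32: groceries → 0% → £0.00
Webcam £106.47: electronics → 8.5% → £9.04995
Tablet £339.97: electronics → 8.5% → £28.89745
Laundry detergent £24.70: other taxable items → 8.75% → £2.16125
Storage bin £34.61: other taxable items → 8.75% → £3.028375
Coat rack £97.60: home furniture, under £125.00 → 0% → £0.00
Dining chair £247.34: home furniture, £125.00 or more → 4.75% → £11.74865
Nightstand £110.71: home furniture, under £125.00 → 0% → £0.00
Phone case £19.01: other taxable items → 8.75% → £1.663375
Hoodie £25.26: apparel → 3.5% → £0.8841
Area rug (5x8) £135.83: home furniture, £125.00 or more → 4.75% → £6.451925
Subtotal = £1149.82; unrounded tax = £63.885075 → £63.89; total due = £1213.71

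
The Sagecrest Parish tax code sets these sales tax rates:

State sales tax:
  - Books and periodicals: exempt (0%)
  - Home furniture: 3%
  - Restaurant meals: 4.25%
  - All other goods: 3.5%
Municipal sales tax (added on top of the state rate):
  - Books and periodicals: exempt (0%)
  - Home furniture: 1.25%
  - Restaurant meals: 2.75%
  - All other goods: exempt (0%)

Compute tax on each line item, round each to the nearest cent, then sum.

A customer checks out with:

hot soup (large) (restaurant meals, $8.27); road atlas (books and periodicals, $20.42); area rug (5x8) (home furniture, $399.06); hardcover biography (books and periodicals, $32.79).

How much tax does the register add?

$17.54

Hot soup (large) $8.27: restaurant meals → 4.25% + 2.75% municipal = 7% → $0.58
Road atlas $20.42: books and periodicals → 0% + 0% municipal = 0% → $0.00
Area rug (5x8) $399.06: home furniture → 3% + 1.25% municipal = 4.25% → $16.96
Hardcover biography $32.79: books and periodicals → 0% + 0% municipal = 0% → $0.00
Total tax = $0.58 + $16.96 = $17.54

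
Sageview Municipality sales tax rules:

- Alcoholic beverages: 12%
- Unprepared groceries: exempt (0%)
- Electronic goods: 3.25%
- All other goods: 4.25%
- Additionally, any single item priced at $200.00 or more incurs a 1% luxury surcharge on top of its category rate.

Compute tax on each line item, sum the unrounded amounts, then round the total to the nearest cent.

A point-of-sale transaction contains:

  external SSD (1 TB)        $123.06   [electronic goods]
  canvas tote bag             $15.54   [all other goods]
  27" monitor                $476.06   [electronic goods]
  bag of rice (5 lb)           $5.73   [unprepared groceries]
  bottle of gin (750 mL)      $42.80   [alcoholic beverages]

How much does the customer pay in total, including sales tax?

$693.22

External SSD (1 TB) $123.06: electronic goods → 3.25% → $3.99945
Canvas tote bag $15.54: all other goods → 4.25% → $0.66045
27" monitor $476.06: electronic goods → 3.25% + 1% surcharge = 4.25% → $20.23255
Bag of rice (5 lb) $5.73: unprepared groceries → 0% → $0.00
Bottle of gin (750 mL) $42.80: alcoholic beverages → 12% → $5.136
Subtotal = $663.19; unrounded tax = $30.02845 → $30.03; total due = $693.22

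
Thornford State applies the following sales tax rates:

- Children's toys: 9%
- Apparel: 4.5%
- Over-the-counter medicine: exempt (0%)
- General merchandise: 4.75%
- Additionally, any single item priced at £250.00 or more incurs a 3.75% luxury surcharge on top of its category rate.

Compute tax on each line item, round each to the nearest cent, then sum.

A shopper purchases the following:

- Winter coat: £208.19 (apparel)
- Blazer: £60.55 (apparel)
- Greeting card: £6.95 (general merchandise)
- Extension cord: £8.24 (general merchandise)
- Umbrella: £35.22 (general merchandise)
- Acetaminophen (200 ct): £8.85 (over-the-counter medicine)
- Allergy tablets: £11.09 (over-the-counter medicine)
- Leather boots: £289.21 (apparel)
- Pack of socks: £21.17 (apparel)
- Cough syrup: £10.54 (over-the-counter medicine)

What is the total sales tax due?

£39.29

Winter coat £208.19: apparel → 4.5% → £9.37
Blazer £60.55: apparel → 4.5% → £2.72
Greeting card £6.95: general merchandise → 4.75% → £0.33
Extension cord £8.24: general merchandise → 4.75% → £0.39
Umbrella £35.22: general merchandise → 4.75% → £1.67
Acetaminophen (200 ct) £8.85: over-the-counter medicine → 0% → £0.00
Allergy tablets £11.09: over-the-counter medicine → 0% → £0.00
Leather boots £289.21: apparel → 4.5% + 3.75% surcharge = 8.25% → £23.86
Pack of socks £21.17: apparel → 4.5% → £0.95
Cough syrup £10.54: over-the-counter medicine → 0% → £0.00
Total tax = £9.37 + £2.72 + £0.33 + £0.39 + £1.67 + £23.86 + £0.95 = £39.29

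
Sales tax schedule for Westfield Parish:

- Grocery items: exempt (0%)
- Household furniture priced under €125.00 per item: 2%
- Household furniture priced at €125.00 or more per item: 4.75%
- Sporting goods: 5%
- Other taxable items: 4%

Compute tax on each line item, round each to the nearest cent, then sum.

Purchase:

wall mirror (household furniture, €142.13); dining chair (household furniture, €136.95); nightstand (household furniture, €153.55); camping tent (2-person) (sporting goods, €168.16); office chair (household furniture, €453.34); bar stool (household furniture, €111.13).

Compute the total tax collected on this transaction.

Wall mirror €142.13: household furniture, €125.00 or more → 4.75% → €6.75
Dining chair €136.95: household furniture, €125.00 or more → 4.75% → €6.51
Nightstand €153.55: household furniture, €125.00 or more → 4.75% → €7.29
Camping tent (2-person) €168.16: sporting goods → 5% → €8.41
Office chair €453.34: household furniture, €125.00 or more → 4.75% → €21.53
Bar stool €111.13: household furniture, under €125.00 → 2% → €2.22
Total tax = €6.75 + €6.51 + €7.29 + €8.41 + €21.53 + €2.22 = €52.71

€52.71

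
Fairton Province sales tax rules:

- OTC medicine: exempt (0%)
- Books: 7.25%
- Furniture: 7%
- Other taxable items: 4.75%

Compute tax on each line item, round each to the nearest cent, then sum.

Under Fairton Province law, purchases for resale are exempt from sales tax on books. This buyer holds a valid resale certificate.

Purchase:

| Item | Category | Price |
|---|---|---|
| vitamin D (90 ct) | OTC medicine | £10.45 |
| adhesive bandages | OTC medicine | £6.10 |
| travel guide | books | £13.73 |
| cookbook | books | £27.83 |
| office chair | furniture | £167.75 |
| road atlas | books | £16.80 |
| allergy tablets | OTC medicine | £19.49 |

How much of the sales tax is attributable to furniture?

Office chair £167.75: furniture → 7% → £11.74
Tax on furniture = £11.74

£11.74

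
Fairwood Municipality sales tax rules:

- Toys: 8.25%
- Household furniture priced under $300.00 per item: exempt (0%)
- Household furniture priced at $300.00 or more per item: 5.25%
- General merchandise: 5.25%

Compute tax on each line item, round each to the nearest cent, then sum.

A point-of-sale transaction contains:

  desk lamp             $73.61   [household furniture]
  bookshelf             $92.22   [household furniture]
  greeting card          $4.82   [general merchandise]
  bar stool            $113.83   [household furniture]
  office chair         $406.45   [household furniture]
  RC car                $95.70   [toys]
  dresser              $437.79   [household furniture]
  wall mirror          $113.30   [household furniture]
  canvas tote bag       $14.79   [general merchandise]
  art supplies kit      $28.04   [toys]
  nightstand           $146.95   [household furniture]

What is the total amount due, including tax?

Desk lamp $73.61: household furniture, under $300.00 → 0% → $0.00
Bookshelf $92.22: household furniture, under $300.00 → 0% → $0.00
Greeting card $4.82: general merchandise → 5.25% → $0.25
Bar stool $113.83: household furniture, under $300.00 → 0% → $0.00
Office chair $406.45: household furniture, $300.00 or more → 5.25% → $21.34
RC car $95.70: toys → 8.25% → $7.90
Dresser $437.79: household furniture, $300.00 or more → 5.25% → $22.98
Wall mirror $113.30: household furniture, under $300.00 → 0% → $0.00
Canvas tote bag $14.79: general merchandise → 5.25% → $0.78
Art supplies kit $28.04: toys → 8.25% → $2.31
Nightstand $146.95: household furniture, under $300.00 → 0% → $0.00
Subtotal = $1527.50; tax = $55.56; total due = $1583.06

$1583.06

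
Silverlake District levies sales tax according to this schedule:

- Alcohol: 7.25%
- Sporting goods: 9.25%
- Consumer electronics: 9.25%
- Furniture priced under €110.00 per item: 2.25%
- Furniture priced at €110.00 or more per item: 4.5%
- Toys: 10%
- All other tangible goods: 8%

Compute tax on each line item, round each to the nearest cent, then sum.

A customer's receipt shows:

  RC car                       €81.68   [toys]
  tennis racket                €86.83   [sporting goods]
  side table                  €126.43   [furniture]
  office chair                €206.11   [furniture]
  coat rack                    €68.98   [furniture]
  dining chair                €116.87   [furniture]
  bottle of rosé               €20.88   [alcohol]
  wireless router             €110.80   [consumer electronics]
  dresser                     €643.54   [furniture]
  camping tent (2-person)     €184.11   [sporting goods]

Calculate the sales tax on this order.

RC car €81.68: toys → 10% → €8.17
Tennis racket €86.83: sporting goods → 9.25% → €8.03
Side table €126.43: furniture, €110.00 or more → 4.5% → €5.69
Office chair €206.11: furniture, €110.00 or more → 4.5% → €9.27
Coat rack €68.98: furniture, under €110.00 → 2.25% → €1.55
Dining chair €116.87: furniture, €110.00 or more → 4.5% → €5.26
Bottle of rosé €20.88: alcohol → 7.25% → €1.51
Wireless router €110.80: consumer electronics → 9.25% → €10.25
Dresser €643.54: furniture, €110.00 or more → 4.5% → €28.96
Camping tent (2-person) €184.11: sporting goods → 9.25% → €17.03
Total tax = €8.17 + €8.03 + €5.69 + €9.27 + €1.55 + €5.26 + €1.51 + €10.25 + €28.96 + €17.03 = €95.72

€95.72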